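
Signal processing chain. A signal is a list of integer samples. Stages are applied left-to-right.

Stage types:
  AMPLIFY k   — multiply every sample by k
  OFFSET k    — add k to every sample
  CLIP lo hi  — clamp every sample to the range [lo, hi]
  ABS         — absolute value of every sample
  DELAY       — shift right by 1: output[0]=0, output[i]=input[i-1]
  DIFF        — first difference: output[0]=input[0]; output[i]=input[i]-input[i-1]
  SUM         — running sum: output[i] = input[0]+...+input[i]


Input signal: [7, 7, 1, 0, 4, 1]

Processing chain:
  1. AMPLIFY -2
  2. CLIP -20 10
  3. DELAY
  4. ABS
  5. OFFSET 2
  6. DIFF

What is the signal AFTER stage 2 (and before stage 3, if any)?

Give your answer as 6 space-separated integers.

Input: [7, 7, 1, 0, 4, 1]
Stage 1 (AMPLIFY -2): 7*-2=-14, 7*-2=-14, 1*-2=-2, 0*-2=0, 4*-2=-8, 1*-2=-2 -> [-14, -14, -2, 0, -8, -2]
Stage 2 (CLIP -20 10): clip(-14,-20,10)=-14, clip(-14,-20,10)=-14, clip(-2,-20,10)=-2, clip(0,-20,10)=0, clip(-8,-20,10)=-8, clip(-2,-20,10)=-2 -> [-14, -14, -2, 0, -8, -2]

Answer: -14 -14 -2 0 -8 -2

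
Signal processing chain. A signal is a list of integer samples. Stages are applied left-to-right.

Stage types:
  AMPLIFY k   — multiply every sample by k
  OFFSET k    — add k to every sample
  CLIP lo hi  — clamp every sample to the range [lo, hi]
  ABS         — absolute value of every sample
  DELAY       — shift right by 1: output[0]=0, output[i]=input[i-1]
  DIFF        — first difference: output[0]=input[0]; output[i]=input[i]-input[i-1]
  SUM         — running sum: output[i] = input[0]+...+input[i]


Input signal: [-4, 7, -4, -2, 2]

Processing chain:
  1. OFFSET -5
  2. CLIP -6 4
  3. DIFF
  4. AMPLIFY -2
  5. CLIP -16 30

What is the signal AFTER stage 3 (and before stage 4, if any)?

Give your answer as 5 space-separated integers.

Input: [-4, 7, -4, -2, 2]
Stage 1 (OFFSET -5): -4+-5=-9, 7+-5=2, -4+-5=-9, -2+-5=-7, 2+-5=-3 -> [-9, 2, -9, -7, -3]
Stage 2 (CLIP -6 4): clip(-9,-6,4)=-6, clip(2,-6,4)=2, clip(-9,-6,4)=-6, clip(-7,-6,4)=-6, clip(-3,-6,4)=-3 -> [-6, 2, -6, -6, -3]
Stage 3 (DIFF): s[0]=-6, 2--6=8, -6-2=-8, -6--6=0, -3--6=3 -> [-6, 8, -8, 0, 3]

Answer: -6 8 -8 0 3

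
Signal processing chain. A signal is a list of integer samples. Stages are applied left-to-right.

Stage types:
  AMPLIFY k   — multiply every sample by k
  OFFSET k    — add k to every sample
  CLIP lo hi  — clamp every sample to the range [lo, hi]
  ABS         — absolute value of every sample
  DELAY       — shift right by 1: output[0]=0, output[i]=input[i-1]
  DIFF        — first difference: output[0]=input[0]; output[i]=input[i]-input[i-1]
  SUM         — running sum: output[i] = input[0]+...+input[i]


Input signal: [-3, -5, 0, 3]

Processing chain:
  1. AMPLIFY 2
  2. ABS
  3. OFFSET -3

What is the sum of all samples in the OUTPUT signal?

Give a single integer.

Answer: 10

Derivation:
Input: [-3, -5, 0, 3]
Stage 1 (AMPLIFY 2): -3*2=-6, -5*2=-10, 0*2=0, 3*2=6 -> [-6, -10, 0, 6]
Stage 2 (ABS): |-6|=6, |-10|=10, |0|=0, |6|=6 -> [6, 10, 0, 6]
Stage 3 (OFFSET -3): 6+-3=3, 10+-3=7, 0+-3=-3, 6+-3=3 -> [3, 7, -3, 3]
Output sum: 10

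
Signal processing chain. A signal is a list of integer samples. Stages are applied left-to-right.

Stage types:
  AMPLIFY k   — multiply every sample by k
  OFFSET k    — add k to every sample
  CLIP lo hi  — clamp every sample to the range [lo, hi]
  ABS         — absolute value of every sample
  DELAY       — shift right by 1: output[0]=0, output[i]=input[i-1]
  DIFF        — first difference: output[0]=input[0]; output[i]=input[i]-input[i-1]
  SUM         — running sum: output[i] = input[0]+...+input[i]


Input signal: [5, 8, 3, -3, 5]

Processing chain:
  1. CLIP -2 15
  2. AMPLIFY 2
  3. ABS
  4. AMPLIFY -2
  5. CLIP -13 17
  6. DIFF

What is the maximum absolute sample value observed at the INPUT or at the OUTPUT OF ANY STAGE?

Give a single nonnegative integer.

Input: [5, 8, 3, -3, 5] (max |s|=8)
Stage 1 (CLIP -2 15): clip(5,-2,15)=5, clip(8,-2,15)=8, clip(3,-2,15)=3, clip(-3,-2,15)=-2, clip(5,-2,15)=5 -> [5, 8, 3, -2, 5] (max |s|=8)
Stage 2 (AMPLIFY 2): 5*2=10, 8*2=16, 3*2=6, -2*2=-4, 5*2=10 -> [10, 16, 6, -4, 10] (max |s|=16)
Stage 3 (ABS): |10|=10, |16|=16, |6|=6, |-4|=4, |10|=10 -> [10, 16, 6, 4, 10] (max |s|=16)
Stage 4 (AMPLIFY -2): 10*-2=-20, 16*-2=-32, 6*-2=-12, 4*-2=-8, 10*-2=-20 -> [-20, -32, -12, -8, -20] (max |s|=32)
Stage 5 (CLIP -13 17): clip(-20,-13,17)=-13, clip(-32,-13,17)=-13, clip(-12,-13,17)=-12, clip(-8,-13,17)=-8, clip(-20,-13,17)=-13 -> [-13, -13, -12, -8, -13] (max |s|=13)
Stage 6 (DIFF): s[0]=-13, -13--13=0, -12--13=1, -8--12=4, -13--8=-5 -> [-13, 0, 1, 4, -5] (max |s|=13)
Overall max amplitude: 32

Answer: 32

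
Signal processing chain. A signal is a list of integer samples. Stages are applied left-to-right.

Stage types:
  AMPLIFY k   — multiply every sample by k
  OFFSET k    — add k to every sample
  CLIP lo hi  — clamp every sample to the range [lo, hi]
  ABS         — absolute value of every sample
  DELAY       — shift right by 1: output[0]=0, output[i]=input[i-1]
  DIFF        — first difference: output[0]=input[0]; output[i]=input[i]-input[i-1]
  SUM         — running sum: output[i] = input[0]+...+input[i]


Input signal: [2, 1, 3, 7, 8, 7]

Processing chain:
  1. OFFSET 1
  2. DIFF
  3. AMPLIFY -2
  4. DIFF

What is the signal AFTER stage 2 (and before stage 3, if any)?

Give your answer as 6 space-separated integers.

Answer: 3 -1 2 4 1 -1

Derivation:
Input: [2, 1, 3, 7, 8, 7]
Stage 1 (OFFSET 1): 2+1=3, 1+1=2, 3+1=4, 7+1=8, 8+1=9, 7+1=8 -> [3, 2, 4, 8, 9, 8]
Stage 2 (DIFF): s[0]=3, 2-3=-1, 4-2=2, 8-4=4, 9-8=1, 8-9=-1 -> [3, -1, 2, 4, 1, -1]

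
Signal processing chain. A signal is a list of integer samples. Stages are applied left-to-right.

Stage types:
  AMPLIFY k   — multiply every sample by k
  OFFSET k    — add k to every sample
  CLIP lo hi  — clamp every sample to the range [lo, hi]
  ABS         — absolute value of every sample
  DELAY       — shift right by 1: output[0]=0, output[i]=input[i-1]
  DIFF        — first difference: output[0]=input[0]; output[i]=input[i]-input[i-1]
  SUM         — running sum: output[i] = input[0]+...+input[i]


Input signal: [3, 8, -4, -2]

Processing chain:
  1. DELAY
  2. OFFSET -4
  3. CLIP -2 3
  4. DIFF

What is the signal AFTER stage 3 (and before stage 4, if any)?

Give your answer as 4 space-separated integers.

Answer: -2 -1 3 -2

Derivation:
Input: [3, 8, -4, -2]
Stage 1 (DELAY): [0, 3, 8, -4] = [0, 3, 8, -4] -> [0, 3, 8, -4]
Stage 2 (OFFSET -4): 0+-4=-4, 3+-4=-1, 8+-4=4, -4+-4=-8 -> [-4, -1, 4, -8]
Stage 3 (CLIP -2 3): clip(-4,-2,3)=-2, clip(-1,-2,3)=-1, clip(4,-2,3)=3, clip(-8,-2,3)=-2 -> [-2, -1, 3, -2]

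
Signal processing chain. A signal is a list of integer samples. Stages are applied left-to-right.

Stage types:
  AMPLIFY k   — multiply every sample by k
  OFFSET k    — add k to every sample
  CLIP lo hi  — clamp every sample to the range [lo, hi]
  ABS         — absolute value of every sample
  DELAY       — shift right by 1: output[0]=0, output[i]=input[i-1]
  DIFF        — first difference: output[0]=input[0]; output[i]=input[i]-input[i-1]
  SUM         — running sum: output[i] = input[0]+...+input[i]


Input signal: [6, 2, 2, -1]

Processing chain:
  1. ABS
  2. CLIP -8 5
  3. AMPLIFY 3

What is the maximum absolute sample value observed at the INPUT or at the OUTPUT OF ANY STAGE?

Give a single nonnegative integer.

Answer: 15

Derivation:
Input: [6, 2, 2, -1] (max |s|=6)
Stage 1 (ABS): |6|=6, |2|=2, |2|=2, |-1|=1 -> [6, 2, 2, 1] (max |s|=6)
Stage 2 (CLIP -8 5): clip(6,-8,5)=5, clip(2,-8,5)=2, clip(2,-8,5)=2, clip(1,-8,5)=1 -> [5, 2, 2, 1] (max |s|=5)
Stage 3 (AMPLIFY 3): 5*3=15, 2*3=6, 2*3=6, 1*3=3 -> [15, 6, 6, 3] (max |s|=15)
Overall max amplitude: 15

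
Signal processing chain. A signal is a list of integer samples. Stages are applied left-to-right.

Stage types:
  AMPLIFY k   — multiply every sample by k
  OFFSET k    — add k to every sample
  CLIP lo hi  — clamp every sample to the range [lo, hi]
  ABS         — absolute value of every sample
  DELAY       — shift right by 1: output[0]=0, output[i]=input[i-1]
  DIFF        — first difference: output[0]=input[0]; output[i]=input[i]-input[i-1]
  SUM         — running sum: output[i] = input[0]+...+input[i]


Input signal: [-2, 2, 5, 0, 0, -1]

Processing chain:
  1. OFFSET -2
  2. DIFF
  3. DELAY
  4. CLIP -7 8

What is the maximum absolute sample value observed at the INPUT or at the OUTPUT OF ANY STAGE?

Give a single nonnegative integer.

Answer: 5

Derivation:
Input: [-2, 2, 5, 0, 0, -1] (max |s|=5)
Stage 1 (OFFSET -2): -2+-2=-4, 2+-2=0, 5+-2=3, 0+-2=-2, 0+-2=-2, -1+-2=-3 -> [-4, 0, 3, -2, -2, -3] (max |s|=4)
Stage 2 (DIFF): s[0]=-4, 0--4=4, 3-0=3, -2-3=-5, -2--2=0, -3--2=-1 -> [-4, 4, 3, -5, 0, -1] (max |s|=5)
Stage 3 (DELAY): [0, -4, 4, 3, -5, 0] = [0, -4, 4, 3, -5, 0] -> [0, -4, 4, 3, -5, 0] (max |s|=5)
Stage 4 (CLIP -7 8): clip(0,-7,8)=0, clip(-4,-7,8)=-4, clip(4,-7,8)=4, clip(3,-7,8)=3, clip(-5,-7,8)=-5, clip(0,-7,8)=0 -> [0, -4, 4, 3, -5, 0] (max |s|=5)
Overall max amplitude: 5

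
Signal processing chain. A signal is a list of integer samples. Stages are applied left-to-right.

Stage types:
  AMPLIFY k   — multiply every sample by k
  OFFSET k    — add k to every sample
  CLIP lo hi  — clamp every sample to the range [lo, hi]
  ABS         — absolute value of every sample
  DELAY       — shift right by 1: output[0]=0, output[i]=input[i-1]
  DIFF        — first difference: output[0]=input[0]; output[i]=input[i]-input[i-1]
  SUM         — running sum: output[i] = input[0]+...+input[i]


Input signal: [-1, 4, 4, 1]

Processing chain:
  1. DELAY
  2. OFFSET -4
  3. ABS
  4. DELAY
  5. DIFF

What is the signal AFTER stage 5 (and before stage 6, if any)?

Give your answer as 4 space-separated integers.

Answer: 0 4 1 -5

Derivation:
Input: [-1, 4, 4, 1]
Stage 1 (DELAY): [0, -1, 4, 4] = [0, -1, 4, 4] -> [0, -1, 4, 4]
Stage 2 (OFFSET -4): 0+-4=-4, -1+-4=-5, 4+-4=0, 4+-4=0 -> [-4, -5, 0, 0]
Stage 3 (ABS): |-4|=4, |-5|=5, |0|=0, |0|=0 -> [4, 5, 0, 0]
Stage 4 (DELAY): [0, 4, 5, 0] = [0, 4, 5, 0] -> [0, 4, 5, 0]
Stage 5 (DIFF): s[0]=0, 4-0=4, 5-4=1, 0-5=-5 -> [0, 4, 1, -5]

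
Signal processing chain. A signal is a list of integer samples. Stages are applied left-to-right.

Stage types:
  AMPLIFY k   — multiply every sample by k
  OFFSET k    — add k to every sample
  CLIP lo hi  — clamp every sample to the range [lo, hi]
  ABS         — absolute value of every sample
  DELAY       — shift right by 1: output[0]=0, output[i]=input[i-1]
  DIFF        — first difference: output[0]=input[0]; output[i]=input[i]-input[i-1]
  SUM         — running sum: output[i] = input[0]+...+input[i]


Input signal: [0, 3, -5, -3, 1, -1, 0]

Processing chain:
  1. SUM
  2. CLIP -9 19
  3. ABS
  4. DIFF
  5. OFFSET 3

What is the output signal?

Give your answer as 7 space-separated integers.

Answer: 3 6 2 6 2 4 3

Derivation:
Input: [0, 3, -5, -3, 1, -1, 0]
Stage 1 (SUM): sum[0..0]=0, sum[0..1]=3, sum[0..2]=-2, sum[0..3]=-5, sum[0..4]=-4, sum[0..5]=-5, sum[0..6]=-5 -> [0, 3, -2, -5, -4, -5, -5]
Stage 2 (CLIP -9 19): clip(0,-9,19)=0, clip(3,-9,19)=3, clip(-2,-9,19)=-2, clip(-5,-9,19)=-5, clip(-4,-9,19)=-4, clip(-5,-9,19)=-5, clip(-5,-9,19)=-5 -> [0, 3, -2, -5, -4, -5, -5]
Stage 3 (ABS): |0|=0, |3|=3, |-2|=2, |-5|=5, |-4|=4, |-5|=5, |-5|=5 -> [0, 3, 2, 5, 4, 5, 5]
Stage 4 (DIFF): s[0]=0, 3-0=3, 2-3=-1, 5-2=3, 4-5=-1, 5-4=1, 5-5=0 -> [0, 3, -1, 3, -1, 1, 0]
Stage 5 (OFFSET 3): 0+3=3, 3+3=6, -1+3=2, 3+3=6, -1+3=2, 1+3=4, 0+3=3 -> [3, 6, 2, 6, 2, 4, 3]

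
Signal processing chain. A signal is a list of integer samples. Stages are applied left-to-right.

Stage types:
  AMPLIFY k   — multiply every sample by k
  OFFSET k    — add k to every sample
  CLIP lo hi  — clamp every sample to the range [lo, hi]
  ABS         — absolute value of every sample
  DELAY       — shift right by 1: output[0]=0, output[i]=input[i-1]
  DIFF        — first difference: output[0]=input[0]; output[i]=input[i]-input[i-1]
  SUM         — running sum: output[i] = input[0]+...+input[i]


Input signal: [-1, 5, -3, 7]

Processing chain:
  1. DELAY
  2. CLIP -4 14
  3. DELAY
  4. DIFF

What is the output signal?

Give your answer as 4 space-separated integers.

Input: [-1, 5, -3, 7]
Stage 1 (DELAY): [0, -1, 5, -3] = [0, -1, 5, -3] -> [0, -1, 5, -3]
Stage 2 (CLIP -4 14): clip(0,-4,14)=0, clip(-1,-4,14)=-1, clip(5,-4,14)=5, clip(-3,-4,14)=-3 -> [0, -1, 5, -3]
Stage 3 (DELAY): [0, 0, -1, 5] = [0, 0, -1, 5] -> [0, 0, -1, 5]
Stage 4 (DIFF): s[0]=0, 0-0=0, -1-0=-1, 5--1=6 -> [0, 0, -1, 6]

Answer: 0 0 -1 6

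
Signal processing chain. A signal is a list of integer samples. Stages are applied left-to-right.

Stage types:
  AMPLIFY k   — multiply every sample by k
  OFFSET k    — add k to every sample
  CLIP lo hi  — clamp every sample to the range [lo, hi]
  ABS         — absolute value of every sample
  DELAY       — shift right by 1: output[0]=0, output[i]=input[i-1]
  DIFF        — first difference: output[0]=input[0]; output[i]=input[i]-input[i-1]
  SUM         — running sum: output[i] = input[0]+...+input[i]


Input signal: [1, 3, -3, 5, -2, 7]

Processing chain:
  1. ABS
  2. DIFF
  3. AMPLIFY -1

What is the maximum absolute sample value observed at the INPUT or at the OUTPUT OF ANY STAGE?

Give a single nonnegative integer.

Answer: 7

Derivation:
Input: [1, 3, -3, 5, -2, 7] (max |s|=7)
Stage 1 (ABS): |1|=1, |3|=3, |-3|=3, |5|=5, |-2|=2, |7|=7 -> [1, 3, 3, 5, 2, 7] (max |s|=7)
Stage 2 (DIFF): s[0]=1, 3-1=2, 3-3=0, 5-3=2, 2-5=-3, 7-2=5 -> [1, 2, 0, 2, -3, 5] (max |s|=5)
Stage 3 (AMPLIFY -1): 1*-1=-1, 2*-1=-2, 0*-1=0, 2*-1=-2, -3*-1=3, 5*-1=-5 -> [-1, -2, 0, -2, 3, -5] (max |s|=5)
Overall max amplitude: 7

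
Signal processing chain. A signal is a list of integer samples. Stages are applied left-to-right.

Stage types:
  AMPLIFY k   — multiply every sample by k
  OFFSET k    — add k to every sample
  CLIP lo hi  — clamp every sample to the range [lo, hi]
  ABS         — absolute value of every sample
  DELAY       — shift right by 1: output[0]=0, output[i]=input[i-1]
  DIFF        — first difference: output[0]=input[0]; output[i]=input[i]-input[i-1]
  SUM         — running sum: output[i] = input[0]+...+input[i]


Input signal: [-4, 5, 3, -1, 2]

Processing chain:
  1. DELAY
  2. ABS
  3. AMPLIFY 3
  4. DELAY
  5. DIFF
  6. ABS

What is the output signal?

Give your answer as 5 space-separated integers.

Answer: 0 0 12 3 6

Derivation:
Input: [-4, 5, 3, -1, 2]
Stage 1 (DELAY): [0, -4, 5, 3, -1] = [0, -4, 5, 3, -1] -> [0, -4, 5, 3, -1]
Stage 2 (ABS): |0|=0, |-4|=4, |5|=5, |3|=3, |-1|=1 -> [0, 4, 5, 3, 1]
Stage 3 (AMPLIFY 3): 0*3=0, 4*3=12, 5*3=15, 3*3=9, 1*3=3 -> [0, 12, 15, 9, 3]
Stage 4 (DELAY): [0, 0, 12, 15, 9] = [0, 0, 12, 15, 9] -> [0, 0, 12, 15, 9]
Stage 5 (DIFF): s[0]=0, 0-0=0, 12-0=12, 15-12=3, 9-15=-6 -> [0, 0, 12, 3, -6]
Stage 6 (ABS): |0|=0, |0|=0, |12|=12, |3|=3, |-6|=6 -> [0, 0, 12, 3, 6]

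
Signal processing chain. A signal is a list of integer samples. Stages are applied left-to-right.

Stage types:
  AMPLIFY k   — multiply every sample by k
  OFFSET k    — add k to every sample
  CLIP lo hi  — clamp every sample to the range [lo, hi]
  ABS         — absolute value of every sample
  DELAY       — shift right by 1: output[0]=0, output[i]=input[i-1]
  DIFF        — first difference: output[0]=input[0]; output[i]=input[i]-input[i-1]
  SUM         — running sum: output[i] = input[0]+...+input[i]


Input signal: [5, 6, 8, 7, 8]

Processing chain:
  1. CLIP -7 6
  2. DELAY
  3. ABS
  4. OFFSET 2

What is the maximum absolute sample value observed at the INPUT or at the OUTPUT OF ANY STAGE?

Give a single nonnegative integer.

Input: [5, 6, 8, 7, 8] (max |s|=8)
Stage 1 (CLIP -7 6): clip(5,-7,6)=5, clip(6,-7,6)=6, clip(8,-7,6)=6, clip(7,-7,6)=6, clip(8,-7,6)=6 -> [5, 6, 6, 6, 6] (max |s|=6)
Stage 2 (DELAY): [0, 5, 6, 6, 6] = [0, 5, 6, 6, 6] -> [0, 5, 6, 6, 6] (max |s|=6)
Stage 3 (ABS): |0|=0, |5|=5, |6|=6, |6|=6, |6|=6 -> [0, 5, 6, 6, 6] (max |s|=6)
Stage 4 (OFFSET 2): 0+2=2, 5+2=7, 6+2=8, 6+2=8, 6+2=8 -> [2, 7, 8, 8, 8] (max |s|=8)
Overall max amplitude: 8

Answer: 8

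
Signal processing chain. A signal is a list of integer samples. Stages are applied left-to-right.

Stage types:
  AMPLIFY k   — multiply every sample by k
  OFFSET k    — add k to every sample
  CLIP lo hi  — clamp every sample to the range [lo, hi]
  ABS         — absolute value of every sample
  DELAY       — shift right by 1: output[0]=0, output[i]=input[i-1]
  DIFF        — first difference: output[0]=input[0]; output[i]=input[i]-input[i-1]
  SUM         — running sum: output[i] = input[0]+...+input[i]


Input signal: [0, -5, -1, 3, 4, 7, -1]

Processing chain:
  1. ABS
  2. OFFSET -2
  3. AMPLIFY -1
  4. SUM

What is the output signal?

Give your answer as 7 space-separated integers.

Input: [0, -5, -1, 3, 4, 7, -1]
Stage 1 (ABS): |0|=0, |-5|=5, |-1|=1, |3|=3, |4|=4, |7|=7, |-1|=1 -> [0, 5, 1, 3, 4, 7, 1]
Stage 2 (OFFSET -2): 0+-2=-2, 5+-2=3, 1+-2=-1, 3+-2=1, 4+-2=2, 7+-2=5, 1+-2=-1 -> [-2, 3, -1, 1, 2, 5, -1]
Stage 3 (AMPLIFY -1): -2*-1=2, 3*-1=-3, -1*-1=1, 1*-1=-1, 2*-1=-2, 5*-1=-5, -1*-1=1 -> [2, -3, 1, -1, -2, -5, 1]
Stage 4 (SUM): sum[0..0]=2, sum[0..1]=-1, sum[0..2]=0, sum[0..3]=-1, sum[0..4]=-3, sum[0..5]=-8, sum[0..6]=-7 -> [2, -1, 0, -1, -3, -8, -7]

Answer: 2 -1 0 -1 -3 -8 -7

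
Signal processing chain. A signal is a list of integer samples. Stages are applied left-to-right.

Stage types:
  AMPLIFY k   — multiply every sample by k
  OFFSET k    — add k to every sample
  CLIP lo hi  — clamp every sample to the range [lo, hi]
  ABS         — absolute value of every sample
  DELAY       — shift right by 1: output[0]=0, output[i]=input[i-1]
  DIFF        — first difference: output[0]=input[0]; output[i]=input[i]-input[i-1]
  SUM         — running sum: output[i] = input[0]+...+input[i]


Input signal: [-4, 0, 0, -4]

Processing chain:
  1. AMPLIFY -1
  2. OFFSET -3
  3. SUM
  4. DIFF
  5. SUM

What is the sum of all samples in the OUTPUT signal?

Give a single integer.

Answer: -10

Derivation:
Input: [-4, 0, 0, -4]
Stage 1 (AMPLIFY -1): -4*-1=4, 0*-1=0, 0*-1=0, -4*-1=4 -> [4, 0, 0, 4]
Stage 2 (OFFSET -3): 4+-3=1, 0+-3=-3, 0+-3=-3, 4+-3=1 -> [1, -3, -3, 1]
Stage 3 (SUM): sum[0..0]=1, sum[0..1]=-2, sum[0..2]=-5, sum[0..3]=-4 -> [1, -2, -5, -4]
Stage 4 (DIFF): s[0]=1, -2-1=-3, -5--2=-3, -4--5=1 -> [1, -3, -3, 1]
Stage 5 (SUM): sum[0..0]=1, sum[0..1]=-2, sum[0..2]=-5, sum[0..3]=-4 -> [1, -2, -5, -4]
Output sum: -10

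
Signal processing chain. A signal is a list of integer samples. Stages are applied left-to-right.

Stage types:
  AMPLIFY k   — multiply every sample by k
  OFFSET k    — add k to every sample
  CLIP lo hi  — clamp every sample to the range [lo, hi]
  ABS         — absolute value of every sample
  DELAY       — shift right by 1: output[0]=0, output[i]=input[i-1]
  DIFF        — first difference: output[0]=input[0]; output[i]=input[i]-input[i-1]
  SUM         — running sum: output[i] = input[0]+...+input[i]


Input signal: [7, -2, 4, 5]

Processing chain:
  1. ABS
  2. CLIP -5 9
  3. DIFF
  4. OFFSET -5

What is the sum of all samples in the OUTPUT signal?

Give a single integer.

Input: [7, -2, 4, 5]
Stage 1 (ABS): |7|=7, |-2|=2, |4|=4, |5|=5 -> [7, 2, 4, 5]
Stage 2 (CLIP -5 9): clip(7,-5,9)=7, clip(2,-5,9)=2, clip(4,-5,9)=4, clip(5,-5,9)=5 -> [7, 2, 4, 5]
Stage 3 (DIFF): s[0]=7, 2-7=-5, 4-2=2, 5-4=1 -> [7, -5, 2, 1]
Stage 4 (OFFSET -5): 7+-5=2, -5+-5=-10, 2+-5=-3, 1+-5=-4 -> [2, -10, -3, -4]
Output sum: -15

Answer: -15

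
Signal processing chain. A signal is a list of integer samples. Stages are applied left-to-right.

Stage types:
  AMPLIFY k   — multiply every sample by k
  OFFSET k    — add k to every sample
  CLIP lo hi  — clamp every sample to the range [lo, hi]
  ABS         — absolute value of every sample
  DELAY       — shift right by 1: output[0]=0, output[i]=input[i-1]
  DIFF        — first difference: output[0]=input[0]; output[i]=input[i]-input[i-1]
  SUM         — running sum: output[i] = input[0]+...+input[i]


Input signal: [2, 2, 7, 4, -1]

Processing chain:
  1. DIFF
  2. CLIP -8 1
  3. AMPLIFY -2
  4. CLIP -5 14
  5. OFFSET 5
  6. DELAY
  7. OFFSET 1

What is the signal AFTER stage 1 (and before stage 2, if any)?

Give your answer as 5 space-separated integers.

Answer: 2 0 5 -3 -5

Derivation:
Input: [2, 2, 7, 4, -1]
Stage 1 (DIFF): s[0]=2, 2-2=0, 7-2=5, 4-7=-3, -1-4=-5 -> [2, 0, 5, -3, -5]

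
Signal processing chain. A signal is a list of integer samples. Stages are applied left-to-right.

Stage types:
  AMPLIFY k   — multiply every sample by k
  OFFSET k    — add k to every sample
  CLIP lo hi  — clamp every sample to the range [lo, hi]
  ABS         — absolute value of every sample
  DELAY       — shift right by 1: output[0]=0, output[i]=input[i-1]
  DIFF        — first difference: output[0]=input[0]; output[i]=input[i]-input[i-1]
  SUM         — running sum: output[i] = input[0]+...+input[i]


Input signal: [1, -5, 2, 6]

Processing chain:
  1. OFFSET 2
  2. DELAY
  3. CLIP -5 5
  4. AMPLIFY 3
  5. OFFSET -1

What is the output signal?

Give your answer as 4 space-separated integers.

Answer: -1 8 -10 11

Derivation:
Input: [1, -5, 2, 6]
Stage 1 (OFFSET 2): 1+2=3, -5+2=-3, 2+2=4, 6+2=8 -> [3, -3, 4, 8]
Stage 2 (DELAY): [0, 3, -3, 4] = [0, 3, -3, 4] -> [0, 3, -3, 4]
Stage 3 (CLIP -5 5): clip(0,-5,5)=0, clip(3,-5,5)=3, clip(-3,-5,5)=-3, clip(4,-5,5)=4 -> [0, 3, -3, 4]
Stage 4 (AMPLIFY 3): 0*3=0, 3*3=9, -3*3=-9, 4*3=12 -> [0, 9, -9, 12]
Stage 5 (OFFSET -1): 0+-1=-1, 9+-1=8, -9+-1=-10, 12+-1=11 -> [-1, 8, -10, 11]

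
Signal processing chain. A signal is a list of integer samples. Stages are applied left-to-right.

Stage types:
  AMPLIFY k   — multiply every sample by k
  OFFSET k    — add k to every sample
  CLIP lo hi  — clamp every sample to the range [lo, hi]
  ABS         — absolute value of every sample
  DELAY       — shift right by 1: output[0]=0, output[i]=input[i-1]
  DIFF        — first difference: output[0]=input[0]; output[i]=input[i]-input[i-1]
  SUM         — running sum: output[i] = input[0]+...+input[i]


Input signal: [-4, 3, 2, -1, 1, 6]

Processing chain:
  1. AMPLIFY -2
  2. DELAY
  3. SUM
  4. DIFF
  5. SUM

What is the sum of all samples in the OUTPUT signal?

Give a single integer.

Input: [-4, 3, 2, -1, 1, 6]
Stage 1 (AMPLIFY -2): -4*-2=8, 3*-2=-6, 2*-2=-4, -1*-2=2, 1*-2=-2, 6*-2=-12 -> [8, -6, -4, 2, -2, -12]
Stage 2 (DELAY): [0, 8, -6, -4, 2, -2] = [0, 8, -6, -4, 2, -2] -> [0, 8, -6, -4, 2, -2]
Stage 3 (SUM): sum[0..0]=0, sum[0..1]=8, sum[0..2]=2, sum[0..3]=-2, sum[0..4]=0, sum[0..5]=-2 -> [0, 8, 2, -2, 0, -2]
Stage 4 (DIFF): s[0]=0, 8-0=8, 2-8=-6, -2-2=-4, 0--2=2, -2-0=-2 -> [0, 8, -6, -4, 2, -2]
Stage 5 (SUM): sum[0..0]=0, sum[0..1]=8, sum[0..2]=2, sum[0..3]=-2, sum[0..4]=0, sum[0..5]=-2 -> [0, 8, 2, -2, 0, -2]
Output sum: 6

Answer: 6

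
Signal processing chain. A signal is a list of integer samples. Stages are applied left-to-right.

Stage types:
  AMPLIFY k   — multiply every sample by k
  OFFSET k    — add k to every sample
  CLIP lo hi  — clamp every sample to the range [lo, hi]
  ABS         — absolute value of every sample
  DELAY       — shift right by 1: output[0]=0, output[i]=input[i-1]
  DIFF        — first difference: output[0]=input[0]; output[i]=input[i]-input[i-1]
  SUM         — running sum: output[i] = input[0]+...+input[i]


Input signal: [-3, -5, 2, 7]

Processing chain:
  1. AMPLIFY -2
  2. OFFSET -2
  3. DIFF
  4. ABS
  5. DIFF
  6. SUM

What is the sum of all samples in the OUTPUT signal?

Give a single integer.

Input: [-3, -5, 2, 7]
Stage 1 (AMPLIFY -2): -3*-2=6, -5*-2=10, 2*-2=-4, 7*-2=-14 -> [6, 10, -4, -14]
Stage 2 (OFFSET -2): 6+-2=4, 10+-2=8, -4+-2=-6, -14+-2=-16 -> [4, 8, -6, -16]
Stage 3 (DIFF): s[0]=4, 8-4=4, -6-8=-14, -16--6=-10 -> [4, 4, -14, -10]
Stage 4 (ABS): |4|=4, |4|=4, |-14|=14, |-10|=10 -> [4, 4, 14, 10]
Stage 5 (DIFF): s[0]=4, 4-4=0, 14-4=10, 10-14=-4 -> [4, 0, 10, -4]
Stage 6 (SUM): sum[0..0]=4, sum[0..1]=4, sum[0..2]=14, sum[0..3]=10 -> [4, 4, 14, 10]
Output sum: 32

Answer: 32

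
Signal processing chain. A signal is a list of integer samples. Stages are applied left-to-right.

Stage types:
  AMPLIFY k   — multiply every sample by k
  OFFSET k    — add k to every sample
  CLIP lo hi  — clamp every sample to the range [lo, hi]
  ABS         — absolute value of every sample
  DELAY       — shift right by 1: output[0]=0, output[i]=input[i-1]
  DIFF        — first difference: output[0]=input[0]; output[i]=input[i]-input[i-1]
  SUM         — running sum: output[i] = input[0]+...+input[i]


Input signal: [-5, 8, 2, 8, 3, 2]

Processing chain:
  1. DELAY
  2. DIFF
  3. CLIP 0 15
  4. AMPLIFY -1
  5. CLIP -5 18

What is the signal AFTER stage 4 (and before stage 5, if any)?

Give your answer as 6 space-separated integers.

Answer: 0 0 -13 0 -6 0

Derivation:
Input: [-5, 8, 2, 8, 3, 2]
Stage 1 (DELAY): [0, -5, 8, 2, 8, 3] = [0, -5, 8, 2, 8, 3] -> [0, -5, 8, 2, 8, 3]
Stage 2 (DIFF): s[0]=0, -5-0=-5, 8--5=13, 2-8=-6, 8-2=6, 3-8=-5 -> [0, -5, 13, -6, 6, -5]
Stage 3 (CLIP 0 15): clip(0,0,15)=0, clip(-5,0,15)=0, clip(13,0,15)=13, clip(-6,0,15)=0, clip(6,0,15)=6, clip(-5,0,15)=0 -> [0, 0, 13, 0, 6, 0]
Stage 4 (AMPLIFY -1): 0*-1=0, 0*-1=0, 13*-1=-13, 0*-1=0, 6*-1=-6, 0*-1=0 -> [0, 0, -13, 0, -6, 0]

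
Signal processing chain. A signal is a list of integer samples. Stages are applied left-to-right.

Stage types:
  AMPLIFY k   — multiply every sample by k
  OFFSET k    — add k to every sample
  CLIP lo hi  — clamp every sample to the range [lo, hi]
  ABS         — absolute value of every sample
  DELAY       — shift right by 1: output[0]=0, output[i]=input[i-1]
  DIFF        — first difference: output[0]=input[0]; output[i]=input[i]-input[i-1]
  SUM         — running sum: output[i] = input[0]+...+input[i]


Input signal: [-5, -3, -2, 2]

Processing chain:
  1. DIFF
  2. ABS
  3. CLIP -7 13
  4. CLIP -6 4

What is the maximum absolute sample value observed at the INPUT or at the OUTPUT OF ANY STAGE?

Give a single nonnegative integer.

Input: [-5, -3, -2, 2] (max |s|=5)
Stage 1 (DIFF): s[0]=-5, -3--5=2, -2--3=1, 2--2=4 -> [-5, 2, 1, 4] (max |s|=5)
Stage 2 (ABS): |-5|=5, |2|=2, |1|=1, |4|=4 -> [5, 2, 1, 4] (max |s|=5)
Stage 3 (CLIP -7 13): clip(5,-7,13)=5, clip(2,-7,13)=2, clip(1,-7,13)=1, clip(4,-7,13)=4 -> [5, 2, 1, 4] (max |s|=5)
Stage 4 (CLIP -6 4): clip(5,-6,4)=4, clip(2,-6,4)=2, clip(1,-6,4)=1, clip(4,-6,4)=4 -> [4, 2, 1, 4] (max |s|=4)
Overall max amplitude: 5

Answer: 5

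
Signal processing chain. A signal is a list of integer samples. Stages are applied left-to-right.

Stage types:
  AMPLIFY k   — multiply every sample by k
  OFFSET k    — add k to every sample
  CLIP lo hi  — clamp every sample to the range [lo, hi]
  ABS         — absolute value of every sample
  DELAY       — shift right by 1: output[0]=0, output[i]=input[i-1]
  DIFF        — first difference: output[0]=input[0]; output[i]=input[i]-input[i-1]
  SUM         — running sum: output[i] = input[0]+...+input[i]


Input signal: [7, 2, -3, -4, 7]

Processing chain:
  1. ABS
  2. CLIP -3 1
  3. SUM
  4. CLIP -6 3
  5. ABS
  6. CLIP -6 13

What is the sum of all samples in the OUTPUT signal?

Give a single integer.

Answer: 12

Derivation:
Input: [7, 2, -3, -4, 7]
Stage 1 (ABS): |7|=7, |2|=2, |-3|=3, |-4|=4, |7|=7 -> [7, 2, 3, 4, 7]
Stage 2 (CLIP -3 1): clip(7,-3,1)=1, clip(2,-3,1)=1, clip(3,-3,1)=1, clip(4,-3,1)=1, clip(7,-3,1)=1 -> [1, 1, 1, 1, 1]
Stage 3 (SUM): sum[0..0]=1, sum[0..1]=2, sum[0..2]=3, sum[0..3]=4, sum[0..4]=5 -> [1, 2, 3, 4, 5]
Stage 4 (CLIP -6 3): clip(1,-6,3)=1, clip(2,-6,3)=2, clip(3,-6,3)=3, clip(4,-6,3)=3, clip(5,-6,3)=3 -> [1, 2, 3, 3, 3]
Stage 5 (ABS): |1|=1, |2|=2, |3|=3, |3|=3, |3|=3 -> [1, 2, 3, 3, 3]
Stage 6 (CLIP -6 13): clip(1,-6,13)=1, clip(2,-6,13)=2, clip(3,-6,13)=3, clip(3,-6,13)=3, clip(3,-6,13)=3 -> [1, 2, 3, 3, 3]
Output sum: 12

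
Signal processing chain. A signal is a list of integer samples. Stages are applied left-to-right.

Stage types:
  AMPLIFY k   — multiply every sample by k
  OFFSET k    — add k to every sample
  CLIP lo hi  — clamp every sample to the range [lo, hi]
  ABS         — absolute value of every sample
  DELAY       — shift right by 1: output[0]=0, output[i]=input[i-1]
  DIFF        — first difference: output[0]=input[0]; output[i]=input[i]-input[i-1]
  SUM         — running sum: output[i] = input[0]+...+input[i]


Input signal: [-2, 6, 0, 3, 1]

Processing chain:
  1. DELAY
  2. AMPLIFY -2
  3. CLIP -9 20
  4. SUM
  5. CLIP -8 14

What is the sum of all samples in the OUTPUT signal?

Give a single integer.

Answer: -14

Derivation:
Input: [-2, 6, 0, 3, 1]
Stage 1 (DELAY): [0, -2, 6, 0, 3] = [0, -2, 6, 0, 3] -> [0, -2, 6, 0, 3]
Stage 2 (AMPLIFY -2): 0*-2=0, -2*-2=4, 6*-2=-12, 0*-2=0, 3*-2=-6 -> [0, 4, -12, 0, -6]
Stage 3 (CLIP -9 20): clip(0,-9,20)=0, clip(4,-9,20)=4, clip(-12,-9,20)=-9, clip(0,-9,20)=0, clip(-6,-9,20)=-6 -> [0, 4, -9, 0, -6]
Stage 4 (SUM): sum[0..0]=0, sum[0..1]=4, sum[0..2]=-5, sum[0..3]=-5, sum[0..4]=-11 -> [0, 4, -5, -5, -11]
Stage 5 (CLIP -8 14): clip(0,-8,14)=0, clip(4,-8,14)=4, clip(-5,-8,14)=-5, clip(-5,-8,14)=-5, clip(-11,-8,14)=-8 -> [0, 4, -5, -5, -8]
Output sum: -14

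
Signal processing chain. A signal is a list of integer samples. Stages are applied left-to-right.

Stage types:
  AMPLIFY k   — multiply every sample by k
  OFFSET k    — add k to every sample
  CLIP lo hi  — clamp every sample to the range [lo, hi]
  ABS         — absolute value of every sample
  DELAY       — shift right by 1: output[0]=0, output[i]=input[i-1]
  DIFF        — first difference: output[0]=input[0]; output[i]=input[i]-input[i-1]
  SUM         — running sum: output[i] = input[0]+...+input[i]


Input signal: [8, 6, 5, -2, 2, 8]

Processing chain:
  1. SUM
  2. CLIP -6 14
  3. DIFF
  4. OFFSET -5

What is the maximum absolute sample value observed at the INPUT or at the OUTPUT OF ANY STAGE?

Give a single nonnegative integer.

Answer: 27

Derivation:
Input: [8, 6, 5, -2, 2, 8] (max |s|=8)
Stage 1 (SUM): sum[0..0]=8, sum[0..1]=14, sum[0..2]=19, sum[0..3]=17, sum[0..4]=19, sum[0..5]=27 -> [8, 14, 19, 17, 19, 27] (max |s|=27)
Stage 2 (CLIP -6 14): clip(8,-6,14)=8, clip(14,-6,14)=14, clip(19,-6,14)=14, clip(17,-6,14)=14, clip(19,-6,14)=14, clip(27,-6,14)=14 -> [8, 14, 14, 14, 14, 14] (max |s|=14)
Stage 3 (DIFF): s[0]=8, 14-8=6, 14-14=0, 14-14=0, 14-14=0, 14-14=0 -> [8, 6, 0, 0, 0, 0] (max |s|=8)
Stage 4 (OFFSET -5): 8+-5=3, 6+-5=1, 0+-5=-5, 0+-5=-5, 0+-5=-5, 0+-5=-5 -> [3, 1, -5, -5, -5, -5] (max |s|=5)
Overall max amplitude: 27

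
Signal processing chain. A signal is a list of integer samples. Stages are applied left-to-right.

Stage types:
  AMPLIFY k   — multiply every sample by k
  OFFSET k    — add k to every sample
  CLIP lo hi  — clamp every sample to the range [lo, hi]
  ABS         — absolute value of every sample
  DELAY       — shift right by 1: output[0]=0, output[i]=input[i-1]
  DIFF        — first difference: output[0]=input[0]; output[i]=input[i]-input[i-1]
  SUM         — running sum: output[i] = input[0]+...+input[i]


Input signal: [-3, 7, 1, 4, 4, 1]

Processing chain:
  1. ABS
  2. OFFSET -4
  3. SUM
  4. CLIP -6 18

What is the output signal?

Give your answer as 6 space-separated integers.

Input: [-3, 7, 1, 4, 4, 1]
Stage 1 (ABS): |-3|=3, |7|=7, |1|=1, |4|=4, |4|=4, |1|=1 -> [3, 7, 1, 4, 4, 1]
Stage 2 (OFFSET -4): 3+-4=-1, 7+-4=3, 1+-4=-3, 4+-4=0, 4+-4=0, 1+-4=-3 -> [-1, 3, -3, 0, 0, -3]
Stage 3 (SUM): sum[0..0]=-1, sum[0..1]=2, sum[0..2]=-1, sum[0..3]=-1, sum[0..4]=-1, sum[0..5]=-4 -> [-1, 2, -1, -1, -1, -4]
Stage 4 (CLIP -6 18): clip(-1,-6,18)=-1, clip(2,-6,18)=2, clip(-1,-6,18)=-1, clip(-1,-6,18)=-1, clip(-1,-6,18)=-1, clip(-4,-6,18)=-4 -> [-1, 2, -1, -1, -1, -4]

Answer: -1 2 -1 -1 -1 -4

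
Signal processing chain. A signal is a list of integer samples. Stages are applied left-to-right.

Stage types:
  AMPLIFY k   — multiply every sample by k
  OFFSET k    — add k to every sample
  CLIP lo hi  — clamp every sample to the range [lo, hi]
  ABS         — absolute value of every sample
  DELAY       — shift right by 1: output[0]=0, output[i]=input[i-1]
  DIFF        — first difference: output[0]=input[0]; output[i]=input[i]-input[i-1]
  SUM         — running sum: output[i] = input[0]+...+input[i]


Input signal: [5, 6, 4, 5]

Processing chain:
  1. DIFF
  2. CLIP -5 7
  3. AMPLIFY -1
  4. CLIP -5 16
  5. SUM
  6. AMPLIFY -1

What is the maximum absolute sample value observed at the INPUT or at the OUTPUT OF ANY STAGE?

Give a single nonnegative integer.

Answer: 6

Derivation:
Input: [5, 6, 4, 5] (max |s|=6)
Stage 1 (DIFF): s[0]=5, 6-5=1, 4-6=-2, 5-4=1 -> [5, 1, -2, 1] (max |s|=5)
Stage 2 (CLIP -5 7): clip(5,-5,7)=5, clip(1,-5,7)=1, clip(-2,-5,7)=-2, clip(1,-5,7)=1 -> [5, 1, -2, 1] (max |s|=5)
Stage 3 (AMPLIFY -1): 5*-1=-5, 1*-1=-1, -2*-1=2, 1*-1=-1 -> [-5, -1, 2, -1] (max |s|=5)
Stage 4 (CLIP -5 16): clip(-5,-5,16)=-5, clip(-1,-5,16)=-1, clip(2,-5,16)=2, clip(-1,-5,16)=-1 -> [-5, -1, 2, -1] (max |s|=5)
Stage 5 (SUM): sum[0..0]=-5, sum[0..1]=-6, sum[0..2]=-4, sum[0..3]=-5 -> [-5, -6, -4, -5] (max |s|=6)
Stage 6 (AMPLIFY -1): -5*-1=5, -6*-1=6, -4*-1=4, -5*-1=5 -> [5, 6, 4, 5] (max |s|=6)
Overall max amplitude: 6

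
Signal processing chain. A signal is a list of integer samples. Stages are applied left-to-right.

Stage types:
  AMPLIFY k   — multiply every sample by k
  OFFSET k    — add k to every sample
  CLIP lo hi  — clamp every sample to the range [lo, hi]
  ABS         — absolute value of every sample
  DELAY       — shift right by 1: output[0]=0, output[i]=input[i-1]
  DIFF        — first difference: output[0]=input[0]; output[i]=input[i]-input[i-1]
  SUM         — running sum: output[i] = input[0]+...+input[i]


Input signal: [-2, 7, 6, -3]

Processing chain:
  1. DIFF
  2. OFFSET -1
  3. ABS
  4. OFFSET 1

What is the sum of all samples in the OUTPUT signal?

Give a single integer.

Answer: 27

Derivation:
Input: [-2, 7, 6, -3]
Stage 1 (DIFF): s[0]=-2, 7--2=9, 6-7=-1, -3-6=-9 -> [-2, 9, -1, -9]
Stage 2 (OFFSET -1): -2+-1=-3, 9+-1=8, -1+-1=-2, -9+-1=-10 -> [-3, 8, -2, -10]
Stage 3 (ABS): |-3|=3, |8|=8, |-2|=2, |-10|=10 -> [3, 8, 2, 10]
Stage 4 (OFFSET 1): 3+1=4, 8+1=9, 2+1=3, 10+1=11 -> [4, 9, 3, 11]
Output sum: 27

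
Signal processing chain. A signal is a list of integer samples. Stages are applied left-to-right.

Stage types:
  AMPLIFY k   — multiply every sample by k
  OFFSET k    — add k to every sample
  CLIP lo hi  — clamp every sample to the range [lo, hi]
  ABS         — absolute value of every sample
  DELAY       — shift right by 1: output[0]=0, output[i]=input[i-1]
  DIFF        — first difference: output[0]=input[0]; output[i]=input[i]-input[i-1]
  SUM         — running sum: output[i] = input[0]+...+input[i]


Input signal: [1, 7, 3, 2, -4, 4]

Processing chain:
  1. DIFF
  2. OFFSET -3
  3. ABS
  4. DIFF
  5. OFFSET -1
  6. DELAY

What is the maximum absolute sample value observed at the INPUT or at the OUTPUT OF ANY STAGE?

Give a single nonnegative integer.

Input: [1, 7, 3, 2, -4, 4] (max |s|=7)
Stage 1 (DIFF): s[0]=1, 7-1=6, 3-7=-4, 2-3=-1, -4-2=-6, 4--4=8 -> [1, 6, -4, -1, -6, 8] (max |s|=8)
Stage 2 (OFFSET -3): 1+-3=-2, 6+-3=3, -4+-3=-7, -1+-3=-4, -6+-3=-9, 8+-3=5 -> [-2, 3, -7, -4, -9, 5] (max |s|=9)
Stage 3 (ABS): |-2|=2, |3|=3, |-7|=7, |-4|=4, |-9|=9, |5|=5 -> [2, 3, 7, 4, 9, 5] (max |s|=9)
Stage 4 (DIFF): s[0]=2, 3-2=1, 7-3=4, 4-7=-3, 9-4=5, 5-9=-4 -> [2, 1, 4, -3, 5, -4] (max |s|=5)
Stage 5 (OFFSET -1): 2+-1=1, 1+-1=0, 4+-1=3, -3+-1=-4, 5+-1=4, -4+-1=-5 -> [1, 0, 3, -4, 4, -5] (max |s|=5)
Stage 6 (DELAY): [0, 1, 0, 3, -4, 4] = [0, 1, 0, 3, -4, 4] -> [0, 1, 0, 3, -4, 4] (max |s|=4)
Overall max amplitude: 9

Answer: 9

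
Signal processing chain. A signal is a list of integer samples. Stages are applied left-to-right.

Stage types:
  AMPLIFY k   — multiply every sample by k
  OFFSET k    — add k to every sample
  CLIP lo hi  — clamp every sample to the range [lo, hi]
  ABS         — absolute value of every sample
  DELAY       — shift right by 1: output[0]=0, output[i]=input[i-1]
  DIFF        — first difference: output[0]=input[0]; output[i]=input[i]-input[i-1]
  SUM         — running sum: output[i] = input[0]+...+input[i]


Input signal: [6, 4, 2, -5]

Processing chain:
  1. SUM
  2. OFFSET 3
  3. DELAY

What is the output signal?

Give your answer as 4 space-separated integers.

Answer: 0 9 13 15

Derivation:
Input: [6, 4, 2, -5]
Stage 1 (SUM): sum[0..0]=6, sum[0..1]=10, sum[0..2]=12, sum[0..3]=7 -> [6, 10, 12, 7]
Stage 2 (OFFSET 3): 6+3=9, 10+3=13, 12+3=15, 7+3=10 -> [9, 13, 15, 10]
Stage 3 (DELAY): [0, 9, 13, 15] = [0, 9, 13, 15] -> [0, 9, 13, 15]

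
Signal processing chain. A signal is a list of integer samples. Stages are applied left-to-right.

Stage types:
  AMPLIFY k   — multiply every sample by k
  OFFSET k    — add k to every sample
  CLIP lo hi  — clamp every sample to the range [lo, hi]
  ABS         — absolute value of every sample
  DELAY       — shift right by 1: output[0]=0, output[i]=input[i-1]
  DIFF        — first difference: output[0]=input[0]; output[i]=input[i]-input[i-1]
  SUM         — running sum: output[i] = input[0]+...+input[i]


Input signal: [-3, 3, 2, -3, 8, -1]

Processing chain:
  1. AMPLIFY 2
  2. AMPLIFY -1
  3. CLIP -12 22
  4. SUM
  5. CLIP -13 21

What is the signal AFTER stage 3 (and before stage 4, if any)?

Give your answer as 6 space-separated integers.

Answer: 6 -6 -4 6 -12 2

Derivation:
Input: [-3, 3, 2, -3, 8, -1]
Stage 1 (AMPLIFY 2): -3*2=-6, 3*2=6, 2*2=4, -3*2=-6, 8*2=16, -1*2=-2 -> [-6, 6, 4, -6, 16, -2]
Stage 2 (AMPLIFY -1): -6*-1=6, 6*-1=-6, 4*-1=-4, -6*-1=6, 16*-1=-16, -2*-1=2 -> [6, -6, -4, 6, -16, 2]
Stage 3 (CLIP -12 22): clip(6,-12,22)=6, clip(-6,-12,22)=-6, clip(-4,-12,22)=-4, clip(6,-12,22)=6, clip(-16,-12,22)=-12, clip(2,-12,22)=2 -> [6, -6, -4, 6, -12, 2]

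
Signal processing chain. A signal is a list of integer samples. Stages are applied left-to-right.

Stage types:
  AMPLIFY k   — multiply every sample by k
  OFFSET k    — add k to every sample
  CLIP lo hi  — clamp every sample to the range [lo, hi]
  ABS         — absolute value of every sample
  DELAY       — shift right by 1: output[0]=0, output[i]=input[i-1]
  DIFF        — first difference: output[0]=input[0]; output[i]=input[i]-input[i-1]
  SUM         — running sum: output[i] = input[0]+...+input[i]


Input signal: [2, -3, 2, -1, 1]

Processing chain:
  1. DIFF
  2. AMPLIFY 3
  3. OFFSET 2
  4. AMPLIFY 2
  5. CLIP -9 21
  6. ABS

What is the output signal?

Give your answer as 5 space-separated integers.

Input: [2, -3, 2, -1, 1]
Stage 1 (DIFF): s[0]=2, -3-2=-5, 2--3=5, -1-2=-3, 1--1=2 -> [2, -5, 5, -3, 2]
Stage 2 (AMPLIFY 3): 2*3=6, -5*3=-15, 5*3=15, -3*3=-9, 2*3=6 -> [6, -15, 15, -9, 6]
Stage 3 (OFFSET 2): 6+2=8, -15+2=-13, 15+2=17, -9+2=-7, 6+2=8 -> [8, -13, 17, -7, 8]
Stage 4 (AMPLIFY 2): 8*2=16, -13*2=-26, 17*2=34, -7*2=-14, 8*2=16 -> [16, -26, 34, -14, 16]
Stage 5 (CLIP -9 21): clip(16,-9,21)=16, clip(-26,-9,21)=-9, clip(34,-9,21)=21, clip(-14,-9,21)=-9, clip(16,-9,21)=16 -> [16, -9, 21, -9, 16]
Stage 6 (ABS): |16|=16, |-9|=9, |21|=21, |-9|=9, |16|=16 -> [16, 9, 21, 9, 16]

Answer: 16 9 21 9 16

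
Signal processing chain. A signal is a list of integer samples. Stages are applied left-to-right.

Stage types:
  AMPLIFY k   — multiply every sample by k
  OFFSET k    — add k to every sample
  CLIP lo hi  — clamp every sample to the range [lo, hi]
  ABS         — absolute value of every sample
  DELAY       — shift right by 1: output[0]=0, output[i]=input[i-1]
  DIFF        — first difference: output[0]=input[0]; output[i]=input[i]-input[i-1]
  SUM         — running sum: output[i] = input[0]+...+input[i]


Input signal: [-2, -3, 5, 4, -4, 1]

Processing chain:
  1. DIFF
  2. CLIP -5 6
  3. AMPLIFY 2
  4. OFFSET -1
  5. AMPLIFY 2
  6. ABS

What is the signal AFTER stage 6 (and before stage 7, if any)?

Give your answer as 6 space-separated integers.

Input: [-2, -3, 5, 4, -4, 1]
Stage 1 (DIFF): s[0]=-2, -3--2=-1, 5--3=8, 4-5=-1, -4-4=-8, 1--4=5 -> [-2, -1, 8, -1, -8, 5]
Stage 2 (CLIP -5 6): clip(-2,-5,6)=-2, clip(-1,-5,6)=-1, clip(8,-5,6)=6, clip(-1,-5,6)=-1, clip(-8,-5,6)=-5, clip(5,-5,6)=5 -> [-2, -1, 6, -1, -5, 5]
Stage 3 (AMPLIFY 2): -2*2=-4, -1*2=-2, 6*2=12, -1*2=-2, -5*2=-10, 5*2=10 -> [-4, -2, 12, -2, -10, 10]
Stage 4 (OFFSET -1): -4+-1=-5, -2+-1=-3, 12+-1=11, -2+-1=-3, -10+-1=-11, 10+-1=9 -> [-5, -3, 11, -3, -11, 9]
Stage 5 (AMPLIFY 2): -5*2=-10, -3*2=-6, 11*2=22, -3*2=-6, -11*2=-22, 9*2=18 -> [-10, -6, 22, -6, -22, 18]
Stage 6 (ABS): |-10|=10, |-6|=6, |22|=22, |-6|=6, |-22|=22, |18|=18 -> [10, 6, 22, 6, 22, 18]

Answer: 10 6 22 6 22 18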